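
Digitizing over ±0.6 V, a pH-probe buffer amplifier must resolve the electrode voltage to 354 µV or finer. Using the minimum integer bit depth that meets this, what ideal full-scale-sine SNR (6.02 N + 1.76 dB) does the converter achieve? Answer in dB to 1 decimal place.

The full-scale span is 0.6 − (-0.6) = 1.2 V.
Need 2^N ≥ 1.2 V / 354 µV = 3390 → N_min = 12.
6.02(12) + 1.76 = 74.00 dB.

74.0 dB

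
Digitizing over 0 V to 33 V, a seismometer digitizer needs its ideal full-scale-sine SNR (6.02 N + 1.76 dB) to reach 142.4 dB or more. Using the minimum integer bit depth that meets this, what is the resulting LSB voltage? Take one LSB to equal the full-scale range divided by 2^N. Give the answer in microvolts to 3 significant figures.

Range is 33 V.
6.02 N + 1.76 ≥ 142.4 gives N ≥ 23.362, so the minimum integer is 24.
One LSB is 33 V / 16777216 = 1.97 µV.

1.97 µV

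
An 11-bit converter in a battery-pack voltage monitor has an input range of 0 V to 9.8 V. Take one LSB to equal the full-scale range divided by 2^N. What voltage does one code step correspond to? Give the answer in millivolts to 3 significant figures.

4.79 mV

Full-scale range = 9.8 V.
2^11 = 2048 levels.
One LSB is 9.8 V / 2048 = 4.79 mV.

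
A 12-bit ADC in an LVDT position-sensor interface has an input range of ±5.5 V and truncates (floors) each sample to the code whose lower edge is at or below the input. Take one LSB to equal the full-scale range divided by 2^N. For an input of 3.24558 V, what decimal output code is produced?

3256

Full-scale range = 5.5 V − (-5.5 V) = 11 V. LSB = 11 V / 2^12 ≈ 2.686 mV.
(V_in − V_min) × 2^12/range = (3.24558 − (-5.5)) × 4096/11 = 3256.536.
Floor → code = 3256.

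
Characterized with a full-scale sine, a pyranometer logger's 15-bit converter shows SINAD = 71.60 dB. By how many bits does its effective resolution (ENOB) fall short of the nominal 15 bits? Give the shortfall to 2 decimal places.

ENOB = (SINAD − 1.76)/6.02 = (71.60 − 1.76)/6.02 = 11.6013 bits.
15 − 11.6013 = 3.40 bits below nominal.

3.40 bits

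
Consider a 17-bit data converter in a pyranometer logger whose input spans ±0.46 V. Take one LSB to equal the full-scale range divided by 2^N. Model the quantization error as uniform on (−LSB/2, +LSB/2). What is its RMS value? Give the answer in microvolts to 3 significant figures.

The full-scale span is 0.46 − (-0.46) = 0.92 V.
Step size = 0.92/131072 V = 7.0190 µV.
V_rms = LSB/√12 = 7.0190 µV / √12 = 2.03 µV.

2.03 µV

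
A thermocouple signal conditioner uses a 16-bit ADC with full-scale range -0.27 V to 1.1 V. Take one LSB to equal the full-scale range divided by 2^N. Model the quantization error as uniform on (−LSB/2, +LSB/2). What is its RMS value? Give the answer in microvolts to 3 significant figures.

The full-scale span is 1.1 − (-0.27) = 1.37 V.
Step size = 1.37/65536 V = 20.905 µV.
For a uniform distribution on [−LSB/2, +LSB/2], V_rms = LSB/√12 = 20.905 µV/3.4641 = 6.03 µV.

6.03 µV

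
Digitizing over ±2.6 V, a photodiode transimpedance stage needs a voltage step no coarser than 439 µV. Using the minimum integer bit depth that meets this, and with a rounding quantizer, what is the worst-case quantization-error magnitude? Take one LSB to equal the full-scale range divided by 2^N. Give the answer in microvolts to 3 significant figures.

159 µV

Full-scale range = 2.6 V − (-2.6 V) = 5.2 V.
Need 2^N ≥ 5.2 V / 439 µV = 11850 → N_min = 14.
LSB = 5.2 V / 2^14 = 317.38 µV.
Max error for round-to-nearest is LSB/2 = 159 µV.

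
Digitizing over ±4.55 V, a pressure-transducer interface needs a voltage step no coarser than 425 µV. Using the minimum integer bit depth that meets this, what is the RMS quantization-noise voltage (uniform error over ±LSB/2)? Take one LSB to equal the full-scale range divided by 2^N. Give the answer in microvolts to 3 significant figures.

The full-scale span is 4.55 − (-4.55) = 9.1 V.
9.1 V / 425 µV = 21410. Since 2^14 = 16384 and 2^15 = 32768, N = 15.
LSB = 9.1 V ÷ 2^15 = 9.1/32768 V = 277.71 µV.
V_rms = LSB/√12 = 80.2 µV.

80.2 µV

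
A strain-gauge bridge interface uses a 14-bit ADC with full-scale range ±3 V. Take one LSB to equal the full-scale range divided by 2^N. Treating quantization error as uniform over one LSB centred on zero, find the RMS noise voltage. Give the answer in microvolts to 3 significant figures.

Full-scale range = 3 V − (-3 V) = 6 V.
LSB = 6 V ÷ 2^14 = 6/16384 V = 366.21 µV.
For a uniform distribution on [−LSB/2, +LSB/2], V_rms = LSB/√12 = 366.21 µV/3.4641 = 106 µV.

106 µV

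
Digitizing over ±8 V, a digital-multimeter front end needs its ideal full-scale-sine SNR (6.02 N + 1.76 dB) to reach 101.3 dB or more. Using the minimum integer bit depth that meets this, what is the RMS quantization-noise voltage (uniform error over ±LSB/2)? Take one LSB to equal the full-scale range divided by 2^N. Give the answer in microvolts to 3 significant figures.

35.2 µV

Full-scale range = 8 V − (-8 V) = 16 V.
Solving 6.02 N ≥ 101.3 − 1.76: N ≥ 16.535. Round up → N = 17.
LSB = 16 V ÷ 2^17 = 16/131072 V = 122.07 µV.
RMS noise = LSB/√12 = 35.2 µV.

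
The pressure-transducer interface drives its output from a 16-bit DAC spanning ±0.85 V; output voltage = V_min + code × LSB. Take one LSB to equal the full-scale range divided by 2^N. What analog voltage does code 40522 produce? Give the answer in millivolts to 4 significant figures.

Span: 0.85 V − (-0.85 V) = 1.7 V. LSB = 1.7 V / 2^16.
V_out = -0.85 + 40522 × (1.7/65536) V
      = -0.85 V + 1.05114 V = 0.201138 V.

201.1 mV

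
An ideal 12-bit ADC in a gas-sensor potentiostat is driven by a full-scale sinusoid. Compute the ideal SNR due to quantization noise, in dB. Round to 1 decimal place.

74.0 dB

SNR = 6.02·12 + 1.76 = 74.00 dB.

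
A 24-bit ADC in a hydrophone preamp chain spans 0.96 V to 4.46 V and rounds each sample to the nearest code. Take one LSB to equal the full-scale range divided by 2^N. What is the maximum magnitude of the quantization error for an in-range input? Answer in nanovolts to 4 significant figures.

The full-scale span is 4.46 − (0.96) = 3.5 V.
LSB = 3.5 V ÷ 2^24 = 3.5/16777216 V = 208.616 nV.
|e|_max = LSB/2 = 104.3 nV.

104.3 nV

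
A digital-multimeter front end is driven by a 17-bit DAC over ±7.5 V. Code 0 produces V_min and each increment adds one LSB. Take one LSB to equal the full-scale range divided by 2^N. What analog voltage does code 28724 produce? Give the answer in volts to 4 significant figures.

-4.213 V

Span: 7.5 V − (-7.5 V) = 15 V. LSB = 15 V / 2^17.
V_out = -7.5 + 28724 × (15/131072) V
      = -7.5 V + 3.28720 V = -4.21280 V.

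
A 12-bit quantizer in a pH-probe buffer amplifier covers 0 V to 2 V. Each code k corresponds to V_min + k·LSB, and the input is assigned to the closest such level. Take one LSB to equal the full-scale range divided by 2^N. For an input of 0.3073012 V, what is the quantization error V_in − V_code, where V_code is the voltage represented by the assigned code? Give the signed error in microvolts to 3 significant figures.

+172 µV

V_FS = 2 V. LSB = 2 V / 2^12 ≈ 488.3 µV.
(V_in − V_min)/LSB = (0.3073012 − (0)) × 4096/2 = 629.3529 → nearest code k = 629.
Reconstructed level: 0 + 629 × 2/4096 V = 0.3071289063 V.
Error = V_in − V_code = 0.3073012 − (0.3071289063) = +172 µV.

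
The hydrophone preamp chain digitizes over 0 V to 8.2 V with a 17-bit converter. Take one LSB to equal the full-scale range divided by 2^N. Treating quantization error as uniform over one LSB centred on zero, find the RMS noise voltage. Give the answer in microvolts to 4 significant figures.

Full-scale range = 8.2 V.
Step size = 8.2/131072 V = 62.5610 µV.
σ_q = LSB/√12 = 62.5610 µV/3.4641 = 18.06 µV.

18.06 µV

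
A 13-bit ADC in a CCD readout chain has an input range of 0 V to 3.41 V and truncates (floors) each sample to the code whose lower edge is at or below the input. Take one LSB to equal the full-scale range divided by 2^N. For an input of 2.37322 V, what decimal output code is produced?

5701

Full-scale range = 3.41 V. LSB = 3.41 V / 2^13 ≈ 416.3 µV.
V_in − V_min = 2.37322 − (0) = 2.37322 V.
Divide by LSB: 2.37322 × 8192/3.41 = 5701.2957.
Truncating gives code 5701.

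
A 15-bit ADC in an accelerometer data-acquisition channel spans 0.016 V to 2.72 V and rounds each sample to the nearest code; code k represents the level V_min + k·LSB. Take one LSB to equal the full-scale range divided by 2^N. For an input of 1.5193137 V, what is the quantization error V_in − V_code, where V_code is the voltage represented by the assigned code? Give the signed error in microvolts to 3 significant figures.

−27.1 µV

Range = 2.72 − (0.016) = 2.704 V. LSB = 2.704 V / 2^15 ≈ 82.52 µV.
(V_in − V_min)/LSB = (1.5193137 − (0.016)) × 32768/2.704 = 18217.6713 → nearest code k = 18218.
V_code = V_min + k × range/2^15 = 0.016 + 18218 × 2.704/32768 = 1.5193408203 V.
e = 1.5193137 − (1.5193408203) = −27.1 µV.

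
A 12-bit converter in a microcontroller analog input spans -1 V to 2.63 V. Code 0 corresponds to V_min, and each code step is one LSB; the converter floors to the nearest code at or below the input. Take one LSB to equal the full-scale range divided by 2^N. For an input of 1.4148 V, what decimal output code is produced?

Range = 2.63 − (-1) = 3.63 V. LSB = 3.63 V / 2^12 ≈ 0.8862 mV.
(V_in − V_min) × 2^12/range = (1.4148 − (-1)) × 4096/3.63 = 2724.799.
Floor → code = 2724.

2724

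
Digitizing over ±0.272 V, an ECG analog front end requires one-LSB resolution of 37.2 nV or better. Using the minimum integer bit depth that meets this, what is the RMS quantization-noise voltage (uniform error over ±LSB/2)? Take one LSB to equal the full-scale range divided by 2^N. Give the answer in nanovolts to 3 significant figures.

9.36 nV

Full-scale range = 0.272 V − (-0.272 V) = 0.544 V.
Required number of levels: 0.544/37.2 nV = 1.4624e7; smallest N with 2^N ≥ that is 24.
LSB = 0.544 V / 2^24 = 32.425 nV.
V_rms = LSB/√12 = 9.36 nV.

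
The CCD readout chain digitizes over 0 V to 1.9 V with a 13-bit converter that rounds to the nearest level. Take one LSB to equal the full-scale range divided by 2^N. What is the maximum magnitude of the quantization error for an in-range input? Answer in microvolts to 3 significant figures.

V_FS = 1.9 V.
One LSB is 1.9 V / 8192 = 231.93 µV.
|e|_max = LSB/2 = 116 µV.

116 µV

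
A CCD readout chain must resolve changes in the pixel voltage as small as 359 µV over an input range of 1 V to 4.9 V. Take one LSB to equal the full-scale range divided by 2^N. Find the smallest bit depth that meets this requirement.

The full-scale span is 4.9 − (1) = 3.9 V.
3.9 V / 359 µV = 10860. Since 2^13 = 8192 and 2^14 = 16384, N = 14.

14 bits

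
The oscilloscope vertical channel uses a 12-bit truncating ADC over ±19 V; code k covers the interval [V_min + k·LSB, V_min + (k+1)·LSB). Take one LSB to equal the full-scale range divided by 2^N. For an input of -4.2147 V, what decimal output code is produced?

The full-scale span is 19 − (-19) = 38 V. LSB = 38 V / 2^12 ≈ 9.277 mV.
V_in − V_min = -4.2147 − (-19) = 14.7853 V.
Divide by LSB: 14.7853 × 4096/38 = 1593.6997.
Truncating gives code 1593.

1593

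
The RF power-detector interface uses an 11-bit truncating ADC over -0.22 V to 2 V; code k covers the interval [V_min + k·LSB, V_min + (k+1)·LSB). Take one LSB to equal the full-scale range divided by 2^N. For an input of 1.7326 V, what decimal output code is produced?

Range = 2 − (-0.22) = 2.22 V. LSB = 2.22 V / 2^11 ≈ 1.084 mV.
V_in − V_min = 1.7326 − (-0.22) = 1.9526 V.
Divide by LSB: 1.9526 × 2048/2.22 = 1801.3175.
Truncating gives code 1801.

1801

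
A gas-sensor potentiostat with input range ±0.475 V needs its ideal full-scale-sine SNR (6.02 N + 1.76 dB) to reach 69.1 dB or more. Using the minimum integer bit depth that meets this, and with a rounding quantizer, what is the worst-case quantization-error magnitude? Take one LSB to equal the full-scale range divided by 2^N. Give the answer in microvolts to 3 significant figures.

116 µV

Range = 0.475 − (-0.475) = 0.95 V.
Solving 6.02 N ≥ 69.1 − 1.76: N ≥ 11.186. Round up → N = 12.
LSB = 0.95 V ÷ 2^12 = 0.95/4096 V = 231.93 µV.
|e|_max = LSB/2 = 116 µV.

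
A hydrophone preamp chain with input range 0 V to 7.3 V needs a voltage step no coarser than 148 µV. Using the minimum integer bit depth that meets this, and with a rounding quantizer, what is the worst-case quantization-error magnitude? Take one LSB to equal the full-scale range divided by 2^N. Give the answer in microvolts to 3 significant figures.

55.7 µV

V_FS = 7.3 V.
Need 2^N ≥ 7.3 V / 148 µV = 49320 → N_min = 16.
LSB = 7.3 V ÷ 2^16 = 7.3/65536 V = 111.39 µV.
|e|_max = LSB/2 = 55.7 µV.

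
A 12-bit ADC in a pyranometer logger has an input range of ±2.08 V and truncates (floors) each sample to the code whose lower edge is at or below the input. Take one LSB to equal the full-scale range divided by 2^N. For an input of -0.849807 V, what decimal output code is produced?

Range = 2.08 − (-2.08) = 4.16 V. LSB = 4.16 V / 2^12 ≈ 1.016 mV.
code = ⌊(V_in − V_min)/LSB⌋ = ⌊(V_in − V_min) × 2^12 / range⌋
     = ⌊(-0.849807 − (-2.08)) × 4096 / 4.16⌋ = ⌊1.230193 × 4096/4.16⌋
     = ⌊1211.267⌋ = 1211.

1211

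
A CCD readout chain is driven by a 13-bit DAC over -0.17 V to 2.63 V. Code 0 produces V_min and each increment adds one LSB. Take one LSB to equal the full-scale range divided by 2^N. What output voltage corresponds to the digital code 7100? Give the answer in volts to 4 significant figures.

Full-scale range = 2.63 V − (-0.17 V) = 2.8 V. LSB = 2.8 V / 2^13.
V_out = -0.17 + 7100 × (2.8/8192) V
      = -0.17 V + 2.42676 V = 2.25676 V.

2.257 V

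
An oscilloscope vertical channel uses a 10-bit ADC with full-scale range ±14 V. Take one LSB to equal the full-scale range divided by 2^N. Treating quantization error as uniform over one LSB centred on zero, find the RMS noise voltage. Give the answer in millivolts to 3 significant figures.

7.89 mV

Range = 14 − (-14) = 28 V.
LSB = 28 V / 2^10 = 27.344 mV.
V_rms = LSB/√12 = 27.344 mV / √12 = 7.89 mV.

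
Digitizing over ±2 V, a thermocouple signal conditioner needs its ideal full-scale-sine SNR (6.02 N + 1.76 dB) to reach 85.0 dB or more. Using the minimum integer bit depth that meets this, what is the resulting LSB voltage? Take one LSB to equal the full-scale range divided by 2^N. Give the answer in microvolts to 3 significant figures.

Full-scale range = 2 V − (-2 V) = 4 V.
N ≥ (85.0 − 1.76)/6.02 = 13.827 → N_min = 14.
One LSB is 4 V / 16384 = 244 µV.

244 µV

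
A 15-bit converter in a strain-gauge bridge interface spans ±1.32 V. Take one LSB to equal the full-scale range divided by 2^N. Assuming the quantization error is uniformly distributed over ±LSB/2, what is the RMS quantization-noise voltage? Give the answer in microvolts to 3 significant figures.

Full-scale range = 1.32 V − (-1.32 V) = 2.64 V.
LSB = 2.64 V ÷ 2^15 = 2.64/32768 V = 80.566 µV.
V_rms = LSB/√12 = 80.566 µV / √12 = 23.3 µV.

23.3 µV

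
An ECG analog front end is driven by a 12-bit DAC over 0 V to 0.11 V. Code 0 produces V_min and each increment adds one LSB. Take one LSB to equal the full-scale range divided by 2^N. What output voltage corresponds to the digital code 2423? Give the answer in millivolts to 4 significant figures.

65.07 mV

Full-scale range = 0.11 V. LSB = 0.11 V / 2^12.
V_out = V_min + code × LSB = 0 V + 2423 × 0.11 V / 4096
      = 0 + 0.0650708 = 0.0650708 V.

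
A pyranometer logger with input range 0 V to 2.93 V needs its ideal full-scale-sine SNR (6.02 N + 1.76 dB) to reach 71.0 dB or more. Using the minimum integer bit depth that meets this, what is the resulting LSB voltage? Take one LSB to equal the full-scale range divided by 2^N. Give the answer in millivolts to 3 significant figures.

0.715 mV

V_FS = 2.93 V.
Required N = ⌈(71.0 − 1.76)/6.02⌉ = ⌈11.502⌉ = 12.
LSB = 2.93 V / 2^12 = 0.715 mV.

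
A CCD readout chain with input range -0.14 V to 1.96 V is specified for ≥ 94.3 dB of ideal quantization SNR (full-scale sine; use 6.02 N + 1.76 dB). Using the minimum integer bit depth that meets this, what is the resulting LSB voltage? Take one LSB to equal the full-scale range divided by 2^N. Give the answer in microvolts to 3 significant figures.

Full-scale range = 1.96 V − (-0.14 V) = 2.1 V.
6.02 N + 1.76 ≥ 94.3 gives N ≥ 15.372, so the minimum integer is 16.
LSB = 2.1 V ÷ 2^16 = 2.1/65536 V = 32.0 µV.

32.0 µV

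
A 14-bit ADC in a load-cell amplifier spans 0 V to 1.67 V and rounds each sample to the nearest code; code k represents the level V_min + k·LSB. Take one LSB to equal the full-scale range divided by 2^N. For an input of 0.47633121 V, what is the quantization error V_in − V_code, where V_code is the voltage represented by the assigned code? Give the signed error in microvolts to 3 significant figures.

Range is 1.67 V. LSB = 1.67 V / 2^14 ≈ 101.9 µV.
(V_in − V_min)/LSB = (0.47633121 − (0)) × 16384/1.67 = 4673.1800 → nearest code k = 4673.
Reconstructed level: 0 + 4673 × 1.67/16384 V = 0.47631286621 V.
V_in − V_code = 0.47633121 − (0.47631286621) = +18.3 µV.

+18.3 µV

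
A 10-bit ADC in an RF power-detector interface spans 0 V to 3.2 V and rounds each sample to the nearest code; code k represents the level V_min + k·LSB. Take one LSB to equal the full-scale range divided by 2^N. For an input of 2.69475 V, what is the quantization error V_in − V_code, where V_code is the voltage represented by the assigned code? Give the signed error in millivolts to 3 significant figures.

+1.00 mV

Range is 3.2 V. LSB = 3.2 V / 2^10 ≈ 3.125 mV.
(V_in − V_min)/LSB = (2.69475 − (0)) × 1024/3.2 = 862.3200 → nearest code k = 862.
Reconstructed level: 0 + 862 × 3.2/1024 V = 2.693750000 V.
e = 2.69475 − (2.693750000) = +1.00 mV.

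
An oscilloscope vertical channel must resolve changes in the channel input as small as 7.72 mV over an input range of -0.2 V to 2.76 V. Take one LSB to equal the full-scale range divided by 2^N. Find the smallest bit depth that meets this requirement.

Full-scale range = 2.76 V − (-0.2 V) = 2.96 V.
Levels needed ≥ 2.96/7.72 mV = 383.4. 2^9 = 512 suffices, so N_min = 9.

9 bits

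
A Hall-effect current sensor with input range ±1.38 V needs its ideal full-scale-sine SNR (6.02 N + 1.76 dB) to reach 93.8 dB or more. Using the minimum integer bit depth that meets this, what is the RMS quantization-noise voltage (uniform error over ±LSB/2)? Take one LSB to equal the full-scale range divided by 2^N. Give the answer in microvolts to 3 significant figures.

12.2 µV

Span: 1.38 V − (-1.38 V) = 2.76 V.
N ≥ (93.8 − 1.76)/6.02 = 15.289 → N_min = 16.
LSB = 2.76 V / 2^16 = 42.114 µV.
RMS noise = LSB/√12 = 12.2 µV.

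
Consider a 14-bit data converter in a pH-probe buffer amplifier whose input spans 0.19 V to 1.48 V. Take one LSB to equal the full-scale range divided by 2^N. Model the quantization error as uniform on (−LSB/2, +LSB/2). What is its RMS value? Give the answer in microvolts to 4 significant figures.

Span: 1.48 V − (0.19 V) = 1.29 V.
One LSB is 1.29 V / 16384 = 78.7354 µV.
V_rms = LSB/√12 = 78.7354 µV / √12 = 22.73 µV.

22.73 µV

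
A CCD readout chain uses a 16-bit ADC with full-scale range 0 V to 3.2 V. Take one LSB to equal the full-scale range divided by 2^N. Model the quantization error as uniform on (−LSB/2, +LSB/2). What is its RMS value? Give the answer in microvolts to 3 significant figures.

V_FS = 3.2 V.
Step size = 3.2/65536 V = 48.828 µV.
V_rms = LSB/√12 = 48.828 µV / √12 = 14.1 µV.

14.1 µV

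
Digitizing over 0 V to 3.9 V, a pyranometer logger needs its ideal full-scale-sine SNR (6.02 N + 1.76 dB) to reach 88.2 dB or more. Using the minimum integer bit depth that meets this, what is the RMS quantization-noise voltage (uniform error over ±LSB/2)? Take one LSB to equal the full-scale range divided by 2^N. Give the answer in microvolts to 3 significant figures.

Full-scale range = 3.9 V.
Required N = ⌈(88.2 − 1.76)/6.02⌉ = ⌈14.359⌉ = 15.
Step size = 3.9/32768 V = 119.02 µV.
σ_q = LSB/√12 = 119.02 µV/3.4641 = 34.4 µV.

34.4 µV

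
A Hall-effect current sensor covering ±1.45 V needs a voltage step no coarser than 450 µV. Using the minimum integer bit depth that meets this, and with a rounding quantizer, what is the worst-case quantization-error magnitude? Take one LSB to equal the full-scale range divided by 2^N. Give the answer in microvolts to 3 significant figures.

Span: 1.45 V − (-1.45 V) = 2.9 V.
2.9 V / 450 µV = 6444. Since 2^12 = 4096 and 2^13 = 8192, N = 13.
LSB = 2.9 V / 2^13 = 354.00 µV.
Half an LSB is 177 µV.

177 µV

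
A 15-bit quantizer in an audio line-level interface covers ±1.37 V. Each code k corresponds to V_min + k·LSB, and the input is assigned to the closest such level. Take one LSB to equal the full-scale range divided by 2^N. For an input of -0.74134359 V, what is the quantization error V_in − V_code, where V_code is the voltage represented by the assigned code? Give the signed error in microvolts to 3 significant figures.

Range = 1.37 − (-1.37) = 2.74 V. LSB = 2.74 V / 2^15 ≈ 83.62 µV.
(-0.74134359 − (-1.37)) / LSB = 0.62865641 × 32768/2.74 = 7518.1800. Nearest integer: k = 7518.
V_code = -1.37 + (7518/32768) × 2.74 = -0.74135864258 V.
V_in − V_code = -0.74134359 − (-0.74135864258) = +15.1 µV.

+15.1 µV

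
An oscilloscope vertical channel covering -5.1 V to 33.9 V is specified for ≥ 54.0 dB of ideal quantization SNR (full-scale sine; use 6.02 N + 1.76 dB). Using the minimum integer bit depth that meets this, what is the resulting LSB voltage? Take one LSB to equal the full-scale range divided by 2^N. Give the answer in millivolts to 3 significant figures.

76.2 mV

Full-scale range = 33.9 V − (-5.1 V) = 39 V.
Solving 6.02 N ≥ 54.0 − 1.76: N ≥ 8.678. Round up → N = 9.
One LSB is 39 V / 512 = 76.2 mV.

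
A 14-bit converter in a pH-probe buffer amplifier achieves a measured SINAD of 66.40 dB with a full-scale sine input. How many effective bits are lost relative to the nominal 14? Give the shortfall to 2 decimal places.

3.26 bits

N_eff = (66.40 − 1.76)/6.02 = 10.7375 bits.
Shortfall = 14 − 10.7375 = 3.2625 bits.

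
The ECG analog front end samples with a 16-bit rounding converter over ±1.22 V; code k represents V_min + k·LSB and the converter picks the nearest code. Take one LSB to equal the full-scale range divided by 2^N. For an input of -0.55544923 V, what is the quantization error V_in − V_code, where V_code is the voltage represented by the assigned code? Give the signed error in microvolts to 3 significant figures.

+6.70 µV

Span: 1.22 V − (-1.22 V) = 2.44 V. LSB = 2.44 V / 2^16 ≈ 37.23 µV.
(-0.55544923 − (-1.22)) / LSB = 0.66455077 × 65536/2.44 = 17849.1800. Nearest integer: k = 17849.
Reconstructed level: -1.22 + 17849 × 2.44/65536 V = -0.55545593262 V.
Error = V_in − V_code = -0.55544923 − (-0.55545593262) = +6.70 µV.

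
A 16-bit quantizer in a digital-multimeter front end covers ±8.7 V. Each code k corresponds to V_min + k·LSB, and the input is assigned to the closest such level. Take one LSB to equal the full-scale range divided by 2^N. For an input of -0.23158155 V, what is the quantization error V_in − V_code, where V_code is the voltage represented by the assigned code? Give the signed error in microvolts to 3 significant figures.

−63.0 µV

Range = 8.7 − (-8.7) = 17.4 V. LSB = 17.4 V / 2^16 ≈ 265.5 µV.
Position in LSBs: (-0.23158155 − (-8.7)) × 65536/17.4 = 31895.7627; rounding gives k = 31896.
V_code = -8.7 + (31896/65536) × 17.4 = -0.23151855469 V.
V_in − V_code = -0.23158155 − (-0.23151855469) = −63.0 µV.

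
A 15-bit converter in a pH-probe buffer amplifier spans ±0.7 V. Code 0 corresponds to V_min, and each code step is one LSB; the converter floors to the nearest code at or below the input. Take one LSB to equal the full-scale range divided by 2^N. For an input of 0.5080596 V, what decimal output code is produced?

28275

Range = 0.7 − (-0.7) = 1.4 V. LSB = 1.4 V / 2^15 ≈ 42.72 µV.
code = ⌊(V_in − V_min)/LSB⌋ = ⌊(V_in − V_min) × 2^15 / range⌋
     = ⌊(0.5080596 − (-0.7)) × 32768 / 1.4⌋ = ⌊1.2080596 × 32768/1.4⌋
     = ⌊28275.498⌋ = 28275.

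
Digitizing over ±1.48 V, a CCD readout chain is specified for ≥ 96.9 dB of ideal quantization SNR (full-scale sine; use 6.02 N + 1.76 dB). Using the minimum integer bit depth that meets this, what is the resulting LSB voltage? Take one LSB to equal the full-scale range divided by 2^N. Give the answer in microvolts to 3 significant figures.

45.2 µV

Range = 1.48 − (-1.48) = 2.96 V.
Solving 6.02 N ≥ 96.9 − 1.76: N ≥ 15.804. Round up → N = 16.
LSB = 2.96 V ÷ 2^16 = 2.96/65536 V = 45.2 µV.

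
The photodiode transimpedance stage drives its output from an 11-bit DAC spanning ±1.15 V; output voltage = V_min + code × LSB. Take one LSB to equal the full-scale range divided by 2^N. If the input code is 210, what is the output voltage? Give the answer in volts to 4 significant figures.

The full-scale span is 1.15 − (-1.15) = 2.3 V. LSB = 2.3 V / 2^11.
Output = V_min + (210/2048) × range = -1.15 + 0.102539 × 2.3 V
      = -1.15 + 0.235840 = -0.914160 V.

-0.9142 V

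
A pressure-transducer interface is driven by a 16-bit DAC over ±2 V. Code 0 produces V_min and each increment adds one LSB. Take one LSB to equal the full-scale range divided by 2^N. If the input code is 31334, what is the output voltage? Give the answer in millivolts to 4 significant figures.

-87.52 mV

The full-scale span is 2 − (-2) = 4 V. LSB = 4 V / 2^16.
V_out = -2 + 31334 × (4/65536) V
      = -2 V + 1.91248 V = -0.0875244 V.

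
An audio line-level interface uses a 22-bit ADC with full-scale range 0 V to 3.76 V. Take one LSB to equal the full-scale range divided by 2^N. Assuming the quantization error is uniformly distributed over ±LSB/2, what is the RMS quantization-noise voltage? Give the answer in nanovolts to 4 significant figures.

Range is 3.76 V.
LSB = 3.76 V / 2^22 = 0.896454 µV.
RMS of a uniform error over width LSB is LSB/√12 = 258.8 nV.

258.8 nV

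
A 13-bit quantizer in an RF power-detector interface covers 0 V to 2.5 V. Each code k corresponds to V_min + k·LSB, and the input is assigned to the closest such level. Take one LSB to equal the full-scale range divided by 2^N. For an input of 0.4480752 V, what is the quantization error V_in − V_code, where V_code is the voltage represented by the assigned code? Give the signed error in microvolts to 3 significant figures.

+77.2 µV

V_FS = 2.5 V. LSB = 2.5 V / 2^13 ≈ 305.2 µV.
Position in LSBs: (0.4480752 − (0)) × 8192/2.5 = 1468.2528; rounding gives k = 1468.
V_code = V_min + k × range/2^13 = 0 + 1468 × 2.5/8192 = 0.4479980469 V.
V_in − V_code = 0.4480752 − (0.4479980469) = +77.2 µV.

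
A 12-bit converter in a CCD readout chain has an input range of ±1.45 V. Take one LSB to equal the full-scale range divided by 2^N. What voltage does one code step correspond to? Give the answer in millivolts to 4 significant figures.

0.7080 mV

The full-scale span is 1.45 − (-1.45) = 2.9 V.
Number of codes = 2^12 = 4096.
Step size = 2.9/4096 V = 0.7080 mV.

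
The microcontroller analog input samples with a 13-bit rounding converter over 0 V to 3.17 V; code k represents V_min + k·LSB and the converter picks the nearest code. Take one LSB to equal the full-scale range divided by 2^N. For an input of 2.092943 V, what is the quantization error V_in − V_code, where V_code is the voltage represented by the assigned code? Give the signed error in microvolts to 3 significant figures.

−139 µV

V_FS = 3.17 V. LSB = 3.17 V / 2^13 ≈ 387.0 µV.
(V_in − V_min)/LSB = (2.092943 − (0)) × 8192/3.17 = 5408.6401 → nearest code k = 5409.
Reconstructed level: 0 + 5409 × 3.17/8192 V = 2.093082275 V.
V_in − V_code = 2.092943 − (2.093082275) = −139 µV.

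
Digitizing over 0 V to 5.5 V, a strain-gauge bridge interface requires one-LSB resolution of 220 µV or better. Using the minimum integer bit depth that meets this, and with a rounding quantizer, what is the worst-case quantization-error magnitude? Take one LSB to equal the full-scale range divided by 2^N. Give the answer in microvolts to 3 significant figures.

83.9 µV

V_FS = 5.5 V.
Levels needed ≥ 5.5/220 µV = 25000. 2^15 = 32768 suffices, so N_min = 15.
LSB = 5.5 V / 2^15 = 167.85 µV.
Max error for round-to-nearest is LSB/2 = 83.9 µV.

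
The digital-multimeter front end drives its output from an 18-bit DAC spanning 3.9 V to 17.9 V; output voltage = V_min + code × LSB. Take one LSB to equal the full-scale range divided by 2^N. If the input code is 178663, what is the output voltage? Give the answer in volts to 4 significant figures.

13.44 V

Span: 17.9 V − (3.9 V) = 14 V. LSB = 14 V / 2^18.
V_out = V_min + code × LSB = 3.9 V + 178663 × 14 V / 262144
      = 3.9 + 9.54163 = 13.4416 V.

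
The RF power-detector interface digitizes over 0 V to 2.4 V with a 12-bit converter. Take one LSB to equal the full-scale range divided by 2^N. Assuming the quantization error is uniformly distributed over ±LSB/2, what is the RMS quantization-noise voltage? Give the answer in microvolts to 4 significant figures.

169.1 µV

Full-scale range = 2.4 V.
LSB = 2.4 V ÷ 2^12 = 2.4/4096 V = 0.585938 mV.
V_rms = LSB/√12 = 0.585938 mV / √12 = 169.1 µV.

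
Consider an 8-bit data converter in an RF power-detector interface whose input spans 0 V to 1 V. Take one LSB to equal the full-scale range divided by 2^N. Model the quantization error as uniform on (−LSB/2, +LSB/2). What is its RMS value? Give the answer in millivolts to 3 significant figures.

1.13 mV

Range is 1 V.
LSB = 1 V ÷ 2^8 = 1/256 V = 3.9063 mV.
For a uniform distribution on [−LSB/2, +LSB/2], V_rms = LSB/√12 = 3.9063 mV/3.4641 = 1.13 mV.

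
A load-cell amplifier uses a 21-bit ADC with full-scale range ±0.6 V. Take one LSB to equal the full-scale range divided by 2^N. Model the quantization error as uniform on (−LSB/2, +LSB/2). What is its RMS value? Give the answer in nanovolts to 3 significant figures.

165 nV

Span: 0.6 V − (-0.6 V) = 1.2 V.
One LSB is 1.2 V / 2097152 = 0.57220 µV.
For a uniform distribution on [−LSB/2, +LSB/2], V_rms = LSB/√12 = 0.57220 µV/3.4641 = 165 nV.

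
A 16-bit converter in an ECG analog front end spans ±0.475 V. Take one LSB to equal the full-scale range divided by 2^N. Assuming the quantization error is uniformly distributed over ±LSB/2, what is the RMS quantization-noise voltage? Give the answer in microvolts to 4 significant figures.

The full-scale span is 0.475 − (-0.475) = 0.95 V.
Step size = 0.95/65536 V = 14.4958 µV.
σ_q = LSB/√12 = 14.4958 µV/3.4641 = 4.185 µV.

4.185 µV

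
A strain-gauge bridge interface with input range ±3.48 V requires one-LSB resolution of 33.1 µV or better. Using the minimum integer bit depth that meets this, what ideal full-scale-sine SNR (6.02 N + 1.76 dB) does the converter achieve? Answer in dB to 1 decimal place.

Span: 3.48 V − (-3.48 V) = 6.96 V.
Required number of levels: 6.96/33.1 µV = 210270; smallest N with 2^N ≥ that is 18.
6.02(18) + 1.76 = 110.12 dB.

110.1 dB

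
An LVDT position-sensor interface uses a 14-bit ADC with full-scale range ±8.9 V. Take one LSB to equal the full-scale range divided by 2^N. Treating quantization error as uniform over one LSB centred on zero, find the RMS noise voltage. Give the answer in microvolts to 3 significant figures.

314 µV

Span: 8.9 V − (-8.9 V) = 17.8 V.
LSB = 17.8 V ÷ 2^14 = 17.8/16384 V = 1.0864 mV.
For a uniform distribution on [−LSB/2, +LSB/2], V_rms = LSB/√12 = 1.0864 mV/3.4641 = 314 µV.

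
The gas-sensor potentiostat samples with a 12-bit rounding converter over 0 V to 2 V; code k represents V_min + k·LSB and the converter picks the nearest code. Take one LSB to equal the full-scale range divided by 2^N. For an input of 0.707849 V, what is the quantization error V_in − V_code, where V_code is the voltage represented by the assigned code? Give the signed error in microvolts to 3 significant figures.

−159 µV

Span = 2 V. LSB = 2 V / 2^12 ≈ 488.3 µV.
(0.707849 − (0)) / LSB = 0.707849 × 4096/2 = 1449.6748. Nearest integer: k = 1450.
V_code = 0 + (1450/4096) × 2 = 0.7080078125 V.
e = 0.707849 − (0.7080078125) = −159 µV.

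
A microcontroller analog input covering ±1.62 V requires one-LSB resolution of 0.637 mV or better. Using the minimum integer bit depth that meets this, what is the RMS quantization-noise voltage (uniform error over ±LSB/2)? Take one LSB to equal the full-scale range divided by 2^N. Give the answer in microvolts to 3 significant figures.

The full-scale span is 1.62 − (-1.62) = 3.24 V.
Levels needed ≥ 3.24/0.637 mV = 5086. 2^13 = 8192 suffices, so N_min = 13.
LSB = 3.24 V ÷ 2^13 = 3.24/8192 V = 395.51 µV.
RMS noise = LSB/√12 = 114 µV.

114 µV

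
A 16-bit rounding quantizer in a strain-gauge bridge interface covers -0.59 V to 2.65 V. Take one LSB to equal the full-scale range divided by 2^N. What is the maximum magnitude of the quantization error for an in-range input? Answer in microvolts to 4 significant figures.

Range = 2.65 − (-0.59) = 3.24 V.
One LSB is 3.24 V / 65536 = 49.4385 µV.
|e|_max = LSB/2 = 24.72 µV.

24.72 µV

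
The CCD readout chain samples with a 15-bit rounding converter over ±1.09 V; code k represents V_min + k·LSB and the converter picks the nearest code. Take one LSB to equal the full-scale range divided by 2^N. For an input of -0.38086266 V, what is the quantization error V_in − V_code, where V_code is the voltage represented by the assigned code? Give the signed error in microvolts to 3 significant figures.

+12.0 µV

Span: 1.09 V − (-1.09 V) = 2.18 V. LSB = 2.18 V / 2^15 ≈ 66.53 µV.
(V_in − V_min)/LSB = (-0.38086266 − (-1.09)) × 32768/2.18 = 10659.1800 → nearest code k = 10659.
V_code = V_min + k × range/2^15 = -1.09 + 10659 × 2.18/32768 = -0.38087463379 V.
e = -0.38086266 − (-0.38087463379) = +12.0 µV.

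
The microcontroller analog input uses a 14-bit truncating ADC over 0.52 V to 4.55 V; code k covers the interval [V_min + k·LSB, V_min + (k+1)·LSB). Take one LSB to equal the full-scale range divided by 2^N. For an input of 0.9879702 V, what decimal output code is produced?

The full-scale span is 4.55 − (0.52) = 4.03 V. LSB = 4.03 V / 2^14 ≈ 246.0 µV.
(V_in − V_min) × 2^14/range = (0.9879702 − (0.52)) × 16384/4.03 = 1902.537.
Floor → code = 1902.

1902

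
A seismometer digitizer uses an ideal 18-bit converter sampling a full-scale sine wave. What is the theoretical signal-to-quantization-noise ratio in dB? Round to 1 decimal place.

SNR = 6.02·18 + 1.76 = 110.12 dB.

110.1 dB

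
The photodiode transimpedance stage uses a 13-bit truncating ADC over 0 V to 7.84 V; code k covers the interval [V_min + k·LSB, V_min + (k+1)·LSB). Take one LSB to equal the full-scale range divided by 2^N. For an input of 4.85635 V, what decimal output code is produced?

Span = 7.84 V. LSB = 7.84 V / 2^13 ≈ 0.9570 mV.
(V_in − V_min) × 2^13/range = (4.85635 − (0)) × 8192/7.84 = 5074.390.
Floor → code = 5074.

5074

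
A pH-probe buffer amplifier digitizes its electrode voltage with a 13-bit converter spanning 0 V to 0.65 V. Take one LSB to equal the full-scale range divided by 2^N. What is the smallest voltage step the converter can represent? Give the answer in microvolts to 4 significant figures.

79.35 µV

Span = 0.65 V.
2^13 = 8192 levels.
One LSB is 0.65 V / 8192 = 79.35 µV.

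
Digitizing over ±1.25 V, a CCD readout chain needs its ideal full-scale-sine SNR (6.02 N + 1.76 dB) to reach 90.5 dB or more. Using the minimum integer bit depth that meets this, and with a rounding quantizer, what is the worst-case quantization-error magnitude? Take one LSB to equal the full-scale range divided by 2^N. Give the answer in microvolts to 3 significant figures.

The full-scale span is 1.25 − (-1.25) = 2.5 V.
6.02 N + 1.76 ≥ 90.5 gives N ≥ 14.741, so the minimum integer is 15.
LSB = 2.5 V ÷ 2^15 = 2.5/32768 V = 76.294 µV.
|e|_max = LSB/2 = 38.1 µV.

38.1 µV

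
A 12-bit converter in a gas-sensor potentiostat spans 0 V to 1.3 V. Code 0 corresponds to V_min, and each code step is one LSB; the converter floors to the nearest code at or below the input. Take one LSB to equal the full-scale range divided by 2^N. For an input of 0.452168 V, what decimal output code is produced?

1424

Span = 1.3 V. LSB = 1.3 V / 2^12 ≈ 317.4 µV.
code = ⌊(V_in − V_min)/LSB⌋ = ⌊(V_in − V_min) × 2^12 / range⌋
     = ⌊(0.452168 − (0)) × 4096 / 1.3⌋ = ⌊0.452168 × 4096/1.3⌋
     = ⌊1424.677⌋ = 1424.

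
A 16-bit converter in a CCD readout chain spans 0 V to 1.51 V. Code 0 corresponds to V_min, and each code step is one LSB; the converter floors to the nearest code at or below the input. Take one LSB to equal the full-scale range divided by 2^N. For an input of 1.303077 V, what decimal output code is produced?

V_FS = 1.51 V. LSB = 1.51 V / 2^16 ≈ 23.04 µV.
code = ⌊(V_in − V_min)/LSB⌋ = ⌊(V_in − V_min) × 2^16 / range⌋
     = ⌊(1.303077 − (0)) × 65536 / 1.51⌋ = ⌊1.303077 × 65536/1.51⌋
     = ⌊56555.268⌋ = 56555.

56555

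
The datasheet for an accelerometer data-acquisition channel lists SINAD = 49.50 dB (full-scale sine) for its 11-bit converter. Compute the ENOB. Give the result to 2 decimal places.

7.93 bits

Inverting SNR = 6.02 N + 1.76: N_eff = (49.50 − 1.76)/6.02 = 7.9302.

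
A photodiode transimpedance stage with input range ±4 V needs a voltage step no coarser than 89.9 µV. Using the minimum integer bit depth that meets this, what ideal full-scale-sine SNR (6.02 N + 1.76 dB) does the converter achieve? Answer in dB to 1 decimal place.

Full-scale range = 4 V − (-4 V) = 8 V.
Need 2^N ≥ 8 V / 89.9 µV = 88990 → N_min = 17.
6.02(17) + 1.76 = 104.10 dB.

104.1 dB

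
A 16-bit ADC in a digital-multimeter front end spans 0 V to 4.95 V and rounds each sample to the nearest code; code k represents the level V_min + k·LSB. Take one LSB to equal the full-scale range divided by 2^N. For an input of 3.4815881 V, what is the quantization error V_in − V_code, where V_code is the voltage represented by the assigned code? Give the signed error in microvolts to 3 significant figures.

−13.6 µV

Span = 4.95 V. LSB = 4.95 V / 2^16 ≈ 75.53 µV.
Position in LSBs: (3.4815881 − (0)) × 65536/4.95 = 46094.8197; rounding gives k = 46095.
Reconstructed level: 0 + 46095 × 4.95/65536 V = 3.4816017151 V.
Error = V_in − V_code = 3.4815881 − (3.4816017151) = −13.6 µV.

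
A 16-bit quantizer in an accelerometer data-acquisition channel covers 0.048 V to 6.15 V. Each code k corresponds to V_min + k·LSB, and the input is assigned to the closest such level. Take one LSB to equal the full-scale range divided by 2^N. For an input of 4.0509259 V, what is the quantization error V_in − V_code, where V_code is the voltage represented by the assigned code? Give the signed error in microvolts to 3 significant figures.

Span: 6.15 V − (0.048 V) = 6.102 V. LSB = 6.102 V / 2^16 ≈ 93.11 µV.
Position in LSBs: (4.0509259 − (0.048)) × 65536/6.102 = 42991.7653; rounding gives k = 42992.
V_code = 0.048 + (42992/65536) × 6.102 = 4.0509477539 V.
Error = V_in − V_code = 4.0509259 − (4.0509477539) = −21.9 µV.

−21.9 µV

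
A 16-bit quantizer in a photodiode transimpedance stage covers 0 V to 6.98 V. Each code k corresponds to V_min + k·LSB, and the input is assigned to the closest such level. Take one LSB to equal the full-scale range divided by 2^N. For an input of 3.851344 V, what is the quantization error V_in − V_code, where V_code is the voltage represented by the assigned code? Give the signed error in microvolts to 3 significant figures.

Span = 6.98 V. LSB = 6.98 V / 2^16 ≈ 106.5 µV.
Position in LSBs: (3.851344 − (0)) × 65536/6.98 = 36160.6992; rounding gives k = 36161.
Reconstructed level: 0 + 36161 × 6.98/65536 V = 3.8513760376 V.
Error = V_in − V_code = 3.851344 − (3.8513760376) = −32.0 µV.

−32.0 µV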